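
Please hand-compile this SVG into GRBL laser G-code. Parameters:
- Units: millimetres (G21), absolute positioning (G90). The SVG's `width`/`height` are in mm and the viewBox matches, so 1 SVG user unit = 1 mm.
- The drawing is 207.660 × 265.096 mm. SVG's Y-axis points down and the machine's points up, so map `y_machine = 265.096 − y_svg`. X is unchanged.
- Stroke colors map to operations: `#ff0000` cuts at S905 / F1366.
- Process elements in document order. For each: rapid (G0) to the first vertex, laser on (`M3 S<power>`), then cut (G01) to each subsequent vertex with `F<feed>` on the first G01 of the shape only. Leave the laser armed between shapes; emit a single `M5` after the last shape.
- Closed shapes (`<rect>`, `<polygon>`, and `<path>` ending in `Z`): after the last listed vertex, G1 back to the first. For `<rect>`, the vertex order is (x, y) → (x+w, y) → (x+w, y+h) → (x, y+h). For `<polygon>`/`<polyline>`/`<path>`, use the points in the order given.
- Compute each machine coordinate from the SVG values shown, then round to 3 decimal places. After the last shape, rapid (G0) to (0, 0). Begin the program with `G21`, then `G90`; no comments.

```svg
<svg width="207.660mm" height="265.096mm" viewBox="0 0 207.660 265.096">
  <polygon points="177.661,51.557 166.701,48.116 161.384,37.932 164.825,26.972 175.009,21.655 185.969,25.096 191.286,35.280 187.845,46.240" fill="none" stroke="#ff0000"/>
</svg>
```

1 u = 1 mm; y_m = 265.096 − y.

[1] `<polygon>` regular polygon, #ff0000→cut S905 F1366: (177.661,213.539) → (166.701,216.980) → (161.384,227.164) → (164.825,238.124) → (175.009,243.441) → (185.969,240.000) → (191.286,229.816) → (187.845,218.856) → (177.661,213.539) (closed)

G21
G90
G0 X177.661 Y213.539
M3 S905
G01 X166.701 Y216.980 F1366
G01 X161.384 Y227.164
G01 X164.825 Y238.124
G01 X175.009 Y243.441
G01 X185.969 Y240.000
G01 X191.286 Y229.816
G01 X187.845 Y218.856
G01 X177.661 Y213.539
M5
G0 X0.000 Y0.000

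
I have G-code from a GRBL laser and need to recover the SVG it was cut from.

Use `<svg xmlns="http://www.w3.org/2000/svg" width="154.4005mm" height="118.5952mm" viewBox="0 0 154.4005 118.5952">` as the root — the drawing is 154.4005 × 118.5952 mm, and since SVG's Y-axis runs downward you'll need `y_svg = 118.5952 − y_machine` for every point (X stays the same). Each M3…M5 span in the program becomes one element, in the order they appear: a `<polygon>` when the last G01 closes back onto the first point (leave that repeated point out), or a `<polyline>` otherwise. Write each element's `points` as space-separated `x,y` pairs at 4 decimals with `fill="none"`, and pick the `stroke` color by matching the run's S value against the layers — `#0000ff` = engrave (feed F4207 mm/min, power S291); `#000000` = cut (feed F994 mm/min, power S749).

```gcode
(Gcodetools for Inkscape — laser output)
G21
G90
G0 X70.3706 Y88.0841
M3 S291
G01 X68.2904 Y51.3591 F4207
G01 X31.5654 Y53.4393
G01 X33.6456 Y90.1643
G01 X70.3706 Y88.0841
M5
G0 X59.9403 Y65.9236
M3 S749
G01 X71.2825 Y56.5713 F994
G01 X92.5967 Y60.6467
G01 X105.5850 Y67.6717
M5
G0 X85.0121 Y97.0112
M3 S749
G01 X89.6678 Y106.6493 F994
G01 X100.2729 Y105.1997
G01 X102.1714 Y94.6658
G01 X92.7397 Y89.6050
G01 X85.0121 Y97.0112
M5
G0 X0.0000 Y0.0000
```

<svg xmlns="http://www.w3.org/2000/svg" width="154.4005mm" height="118.5952mm" viewBox="0 0 154.4005 118.5952">
  <polygon points="70.3706,30.5111 68.2904,67.2361 31.5654,65.1559 33.6456,28.4309" fill="none" stroke="#0000ff"/>
  <polyline points="59.9403,52.6716 71.2825,62.0239 92.5967,57.9485 105.5850,50.9235" fill="none" stroke="#000000"/>
  <polygon points="85.0121,21.5840 89.6678,11.9459 100.2729,13.3955 102.1714,23.9294 92.7397,28.9902" fill="none" stroke="#000000"/>
</svg>

Machine Y-up, SVG Y-down with viewBox height 118.5952, so y_svg = 118.5952 − y_machine; X carries over.

Run 1: S291 ⇒ engrave layer `#0000ff`. The run returns to its start, so emit a `<polygon>` with points (Y-flipped): 70.3706,30.5111 68.2904,67.2361 31.5654,65.1559 33.6456,28.4309.

Run 2: power S749 maps to stroke `#000000` (cut). The run is open, so emit a `<polyline>` with points (Y-flipped): 59.9403,52.6716 71.2825,62.0239 92.5967,57.9485 105.5850,50.9235.

Run 3: the run's S749 means `#000000` (cut). The run returns to its start, so emit a `<polygon>` with points (Y-flipped): 85.0121,21.5840 89.6678,11.9459 100.2729,13.3955 102.1714,23.9294 92.7397,28.9902.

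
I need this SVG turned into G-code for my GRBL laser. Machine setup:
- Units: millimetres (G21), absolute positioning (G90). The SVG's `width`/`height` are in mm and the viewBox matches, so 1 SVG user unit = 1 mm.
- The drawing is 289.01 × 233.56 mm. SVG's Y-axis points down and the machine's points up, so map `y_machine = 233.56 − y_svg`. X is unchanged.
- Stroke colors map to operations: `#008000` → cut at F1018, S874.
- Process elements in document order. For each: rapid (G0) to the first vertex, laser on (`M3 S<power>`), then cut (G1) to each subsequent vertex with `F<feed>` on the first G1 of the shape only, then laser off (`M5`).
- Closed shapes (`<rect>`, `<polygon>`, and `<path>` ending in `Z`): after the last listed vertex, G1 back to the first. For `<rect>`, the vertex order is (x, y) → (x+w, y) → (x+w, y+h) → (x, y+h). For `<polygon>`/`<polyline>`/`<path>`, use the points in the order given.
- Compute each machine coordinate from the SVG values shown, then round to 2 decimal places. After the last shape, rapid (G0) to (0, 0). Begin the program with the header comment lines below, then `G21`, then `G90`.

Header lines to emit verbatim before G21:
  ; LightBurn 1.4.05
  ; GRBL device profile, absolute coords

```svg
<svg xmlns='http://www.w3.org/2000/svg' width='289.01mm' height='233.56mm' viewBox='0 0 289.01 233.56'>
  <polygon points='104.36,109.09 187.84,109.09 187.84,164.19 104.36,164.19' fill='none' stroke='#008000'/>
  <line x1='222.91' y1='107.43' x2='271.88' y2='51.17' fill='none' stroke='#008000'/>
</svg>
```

Since the viewBox matches the mm dimensions, user units are millimetres directly. The only transform is the Y-flip y_m = 233.56 − y_svg.

Shape 1 is a rectangle drawn with `<polygon>`. Its stroke #008000 means cut at S874, F1018. After flipping Y the toolpath is (104.36,124.47) → (187.84,124.47) → (187.84,69.37) → (104.36,69.37) → (104.36,124.47), returning to the start.

Shape 2 is a line segment drawn with `<line>`. Its stroke #008000 means cut at S874, F1018. After flipping Y the toolpath is (222.91,126.13) → (271.88,182.39).

; LightBurn 1.4.05
; GRBL device profile, absolute coords
G21
G90
G0 X104.36 Y124.47
M3 S874
G1 X187.84 Y124.47 F1018
G1 X187.84 Y69.37
G1 X104.36 Y69.37
G1 X104.36 Y124.47
M5
G0 X222.91 Y126.13
M3 S874
G1 X271.88 Y182.39 F1018
M5
G0 X0.00 Y0.00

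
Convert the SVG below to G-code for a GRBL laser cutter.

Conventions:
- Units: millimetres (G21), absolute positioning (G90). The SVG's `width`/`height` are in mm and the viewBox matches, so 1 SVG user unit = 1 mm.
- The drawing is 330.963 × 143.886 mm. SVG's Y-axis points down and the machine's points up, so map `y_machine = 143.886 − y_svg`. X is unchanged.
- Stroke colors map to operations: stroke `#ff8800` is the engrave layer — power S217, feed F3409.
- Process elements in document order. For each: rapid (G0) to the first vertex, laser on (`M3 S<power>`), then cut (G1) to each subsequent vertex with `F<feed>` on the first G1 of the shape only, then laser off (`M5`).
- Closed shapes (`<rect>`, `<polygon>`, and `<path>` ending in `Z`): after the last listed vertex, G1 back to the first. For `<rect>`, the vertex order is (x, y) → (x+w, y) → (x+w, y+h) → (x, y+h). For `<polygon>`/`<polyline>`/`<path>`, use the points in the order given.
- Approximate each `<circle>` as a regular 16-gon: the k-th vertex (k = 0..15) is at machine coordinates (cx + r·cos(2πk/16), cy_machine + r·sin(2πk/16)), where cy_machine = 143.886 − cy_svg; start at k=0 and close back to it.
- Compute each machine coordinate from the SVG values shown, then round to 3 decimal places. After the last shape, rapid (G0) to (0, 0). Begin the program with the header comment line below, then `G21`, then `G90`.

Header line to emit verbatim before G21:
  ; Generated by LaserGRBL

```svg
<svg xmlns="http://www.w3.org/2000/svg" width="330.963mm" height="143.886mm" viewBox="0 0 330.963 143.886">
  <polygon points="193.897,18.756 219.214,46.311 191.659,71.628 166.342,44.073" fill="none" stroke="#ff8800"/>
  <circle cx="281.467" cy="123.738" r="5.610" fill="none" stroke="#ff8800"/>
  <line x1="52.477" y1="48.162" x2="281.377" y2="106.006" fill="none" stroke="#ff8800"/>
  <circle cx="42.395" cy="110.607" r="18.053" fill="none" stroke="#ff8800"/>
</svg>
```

; Generated by LaserGRBL
G21
G90
G0 X193.897 Y125.130
M3 S217
G1 X219.214 Y97.575 F3409
G1 X191.659 Y72.258
G1 X166.342 Y99.813
G1 X193.897 Y125.130
M5
G0 X287.077 Y20.148
M3 S217
G1 X286.650 Y22.295 F3409
G1 X285.434 Y24.115
G1 X283.614 Y25.331
G1 X281.467 Y25.758
G1 X279.320 Y25.331
G1 X277.500 Y24.115
G1 X276.284 Y22.295
G1 X275.857 Y20.148
G1 X276.284 Y18.001
G1 X277.500 Y16.181
G1 X279.320 Y14.965
G1 X281.467 Y14.538
G1 X283.614 Y14.965
G1 X285.434 Y16.181
G1 X286.650 Y18.001
G1 X287.077 Y20.148
M5
G0 X52.477 Y95.724
M3 S217
G1 X281.377 Y37.880 F3409
M5
G0 X60.448 Y33.279
M3 S217
G1 X59.074 Y40.188 F3409
G1 X55.160 Y46.044
G1 X49.304 Y49.958
G1 X42.395 Y51.332
G1 X35.486 Y49.958
G1 X29.630 Y46.044
G1 X25.716 Y40.188
G1 X24.342 Y33.279
G1 X25.716 Y26.370
G1 X29.630 Y20.514
G1 X35.486 Y16.600
G1 X42.395 Y15.226
G1 X49.304 Y16.600
G1 X55.160 Y20.514
G1 X59.074 Y26.370
G1 X60.448 Y33.279
M5
G0 X0.000 Y0.000

viewBox `0 0 330.963 143.886` with mm width/height → 1 unit = 1 mm. Flip: y_m = 143.886 − y_svg.

**Shape 1** — `<polygon>` regular polygon, stroke `#ff8800` → engrave (S217, F3409). Machine vertices: (193.897,125.130) → (219.214,97.575) → (191.659,72.258) → (166.342,99.813) → (193.897,125.130). Closed: final G1 returns to the first vertex.

**Shape 2** — `<circle>` circle, stroke `#ff8800` → engrave (S217, F3409). Machine vertices: (287.077,20.148) → (286.650,22.295) → (285.434,24.115) → (283.614,25.331) → (281.467,25.758) → (279.320,25.331) → (277.500,24.115) → (276.284,22.295) → (275.857,20.148) → (276.284,18.001) → (277.500,16.181) → (279.320,14.965) → (281.467,14.538) → (283.614,14.965) → (285.434,16.181) → (286.650,18.001) → (287.077,20.148). Closed: final G1 returns to the first vertex.

**Shape 3** — `<line>` line segment, stroke `#ff8800` → engrave (S217, F3409). Machine vertices: (52.477,95.724) → (281.377,37.880). Open path.

**Shape 4** — `<circle>` circle, stroke `#ff8800` → engrave (S217, F3409). Machine vertices: (60.448,33.279) → (59.074,40.188) → (55.160,46.044) → (49.304,49.958) → (42.395,51.332) → (35.486,49.958) → (29.630,46.044) → (25.716,40.188) → (24.342,33.279) → (25.716,26.370) → (29.630,20.514) → (35.486,16.600) → (42.395,15.226) → (49.304,16.600) → (55.160,20.514) → (59.074,26.370) → (60.448,33.279). Closed: final G1 returns to the first vertex.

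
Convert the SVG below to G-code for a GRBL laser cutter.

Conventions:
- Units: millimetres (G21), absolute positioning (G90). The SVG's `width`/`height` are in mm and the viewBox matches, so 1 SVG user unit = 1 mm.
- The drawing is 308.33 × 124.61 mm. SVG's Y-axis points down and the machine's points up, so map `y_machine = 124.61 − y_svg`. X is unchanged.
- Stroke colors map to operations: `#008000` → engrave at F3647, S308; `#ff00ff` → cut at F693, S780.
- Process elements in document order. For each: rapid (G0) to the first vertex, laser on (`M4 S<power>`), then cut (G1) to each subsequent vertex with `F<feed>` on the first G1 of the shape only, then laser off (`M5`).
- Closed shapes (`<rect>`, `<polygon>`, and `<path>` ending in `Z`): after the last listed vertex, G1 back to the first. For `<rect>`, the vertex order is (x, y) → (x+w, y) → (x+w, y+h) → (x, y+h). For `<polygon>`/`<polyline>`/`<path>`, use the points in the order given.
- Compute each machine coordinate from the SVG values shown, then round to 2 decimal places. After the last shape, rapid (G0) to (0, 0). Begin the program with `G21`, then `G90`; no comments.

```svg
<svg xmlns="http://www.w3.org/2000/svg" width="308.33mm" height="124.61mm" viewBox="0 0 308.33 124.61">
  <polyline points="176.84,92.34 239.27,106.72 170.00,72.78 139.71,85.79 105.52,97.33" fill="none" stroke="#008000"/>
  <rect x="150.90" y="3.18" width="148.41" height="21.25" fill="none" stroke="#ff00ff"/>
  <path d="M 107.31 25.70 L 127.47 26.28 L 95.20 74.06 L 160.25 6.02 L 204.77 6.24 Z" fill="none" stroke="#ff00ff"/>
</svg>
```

G21
G90
G0 X176.84 Y32.27
M4 S308
G1 X239.27 Y17.89 F3647
G1 X170.00 Y51.83
G1 X139.71 Y38.82
G1 X105.52 Y27.28
M5
G0 X150.90 Y121.43
M4 S780
G1 X299.31 Y121.43 F693
G1 X299.31 Y100.18
G1 X150.90 Y100.18
G1 X150.90 Y121.43
M5
G0 X107.31 Y98.91
M4 S780
G1 X127.47 Y98.33 F693
G1 X95.20 Y50.55
G1 X160.25 Y118.59
G1 X204.77 Y118.37
G1 X107.31 Y98.91
M5
G0 X0.00 Y0.00

viewBox `0 0 308.33 124.61` with mm width/height → 1 unit = 1 mm. Flip: y_m = 124.61 − y_svg.

**Shape 1** — `<polyline>` open polyline, stroke `#008000` → engrave (S308, F3647). Machine vertices: (176.84,32.27) → (239.27,17.89) → (170.00,51.83) → (139.71,38.82) → (105.52,27.28). Open path.

**Shape 2** — `<rect>` rectangle, stroke `#ff00ff` → cut (S780, F693). Machine vertices: (150.90,121.43) → (299.31,121.43) → (299.31,100.18) → (150.90,100.18) → (150.90,121.43). Closed: final G1 returns to the first vertex.

**Shape 3** — `<path>` closed polygon, stroke `#ff00ff` → cut (S780, F693). Machine vertices: (107.31,98.91) → (127.47,98.33) → (95.20,50.55) → (160.25,118.59) → (204.77,118.37) → (107.31,98.91). Closed: final G1 returns to the first vertex.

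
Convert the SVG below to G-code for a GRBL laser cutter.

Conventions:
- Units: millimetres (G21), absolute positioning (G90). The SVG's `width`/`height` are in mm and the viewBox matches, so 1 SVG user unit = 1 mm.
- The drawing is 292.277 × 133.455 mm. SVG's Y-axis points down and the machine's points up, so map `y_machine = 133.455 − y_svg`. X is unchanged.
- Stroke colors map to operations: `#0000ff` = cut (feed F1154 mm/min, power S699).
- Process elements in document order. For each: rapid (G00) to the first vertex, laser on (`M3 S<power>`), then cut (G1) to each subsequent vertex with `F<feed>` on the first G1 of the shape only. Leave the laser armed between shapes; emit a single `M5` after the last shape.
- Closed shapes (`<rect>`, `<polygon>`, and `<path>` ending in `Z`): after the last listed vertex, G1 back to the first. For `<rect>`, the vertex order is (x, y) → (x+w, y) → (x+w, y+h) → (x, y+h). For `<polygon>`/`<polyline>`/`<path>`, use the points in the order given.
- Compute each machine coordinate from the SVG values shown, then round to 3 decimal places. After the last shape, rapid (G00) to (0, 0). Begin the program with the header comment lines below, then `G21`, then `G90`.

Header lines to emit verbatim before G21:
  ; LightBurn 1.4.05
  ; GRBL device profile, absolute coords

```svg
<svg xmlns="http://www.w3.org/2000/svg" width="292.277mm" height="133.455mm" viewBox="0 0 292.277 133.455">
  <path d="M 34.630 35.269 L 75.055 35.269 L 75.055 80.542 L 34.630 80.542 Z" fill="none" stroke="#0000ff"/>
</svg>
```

; LightBurn 1.4.05
; GRBL device profile, absolute coords
G21
G90
G00 X34.630 Y98.186
M3 S699
G1 X75.055 Y98.186 F1154
G1 X75.055 Y52.913
G1 X34.630 Y52.913
G1 X34.630 Y98.186
M5
G00 X0.000 Y0.000

viewBox `0 0 292.277 133.455` with mm width/height → 1 unit = 1 mm. Flip: y_m = 133.455 − y_svg.

**Shape 1** — `<path>` rectangle, stroke `#0000ff` → cut (S699, F1154). Machine vertices: (34.630,98.186) → (75.055,98.186) → (75.055,52.913) → (34.630,52.913) → (34.630,98.186). Closed: final G1 returns to the first vertex.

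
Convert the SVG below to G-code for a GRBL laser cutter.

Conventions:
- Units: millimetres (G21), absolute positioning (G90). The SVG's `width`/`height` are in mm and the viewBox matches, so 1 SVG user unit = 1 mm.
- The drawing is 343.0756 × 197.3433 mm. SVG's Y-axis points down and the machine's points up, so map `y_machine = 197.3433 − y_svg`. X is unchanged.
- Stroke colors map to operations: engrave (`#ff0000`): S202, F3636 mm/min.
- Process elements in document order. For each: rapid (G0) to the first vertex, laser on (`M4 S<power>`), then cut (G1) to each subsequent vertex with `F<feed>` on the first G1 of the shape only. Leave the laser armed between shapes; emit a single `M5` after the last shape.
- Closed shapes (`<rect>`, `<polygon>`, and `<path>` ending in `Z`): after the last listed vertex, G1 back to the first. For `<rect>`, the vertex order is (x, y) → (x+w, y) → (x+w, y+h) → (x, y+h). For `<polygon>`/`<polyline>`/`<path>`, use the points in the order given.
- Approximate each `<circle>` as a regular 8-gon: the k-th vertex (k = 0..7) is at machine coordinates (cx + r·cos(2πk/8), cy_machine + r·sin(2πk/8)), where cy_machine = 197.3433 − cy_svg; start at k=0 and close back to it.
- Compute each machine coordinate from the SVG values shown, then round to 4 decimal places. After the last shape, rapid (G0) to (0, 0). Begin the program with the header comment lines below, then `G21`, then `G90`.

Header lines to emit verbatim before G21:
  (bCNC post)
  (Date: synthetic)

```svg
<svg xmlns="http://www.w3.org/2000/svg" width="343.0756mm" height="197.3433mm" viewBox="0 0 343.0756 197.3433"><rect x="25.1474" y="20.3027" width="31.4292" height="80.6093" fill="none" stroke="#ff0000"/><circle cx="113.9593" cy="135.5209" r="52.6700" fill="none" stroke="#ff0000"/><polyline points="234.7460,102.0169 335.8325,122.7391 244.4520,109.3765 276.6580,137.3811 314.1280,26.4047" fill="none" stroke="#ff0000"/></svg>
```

(bCNC post)
(Date: synthetic)
G21
G90
G0 X25.1474 Y177.0406
M4 S202
G1 X56.5766 Y177.0406 F3636
G1 X56.5766 Y96.4313
G1 X25.1474 Y96.4313
G1 X25.1474 Y177.0406
G0 X166.6293 Y61.8224
M4 S202
G1 X151.2026 Y99.0657 F3636
G1 X113.9593 Y114.4924
G1 X76.7160 Y99.0657
G1 X61.2893 Y61.8224
G1 X76.7160 Y24.5791
G1 X113.9593 Y9.1524
G1 X151.2026 Y24.5791
G1 X166.6293 Y61.8224
G0 X234.7460 Y95.3264
M4 S202
G1 X335.8325 Y74.6042 F3636
G1 X244.4520 Y87.9668
G1 X276.6580 Y59.9622
G1 X314.1280 Y170.9386
M5
G0 X0.0000 Y0.0000

Since the viewBox matches the mm dimensions, user units are millimetres directly. The only transform is the Y-flip y_m = 197.3433 − y_svg.

Shape 1 is a rectangle drawn with `<rect>`. Its stroke #ff0000 means engrave at S202, F3636. After flipping Y the toolpath is (25.1474,177.0406) → (56.5766,177.0406) → (56.5766,96.4313) → (25.1474,96.4313) → (25.1474,177.0406), returning to the start.

Shape 2 is a circle drawn with `<circle>`. Its stroke #ff0000 means engrave at S202, F3636. After flipping Y the toolpath is (166.6293,61.8224) → (151.2026,99.0657) → (113.9593,114.4924) → (76.7160,99.0657) → (61.2893,61.8224) → (76.7160,24.5791) → (113.9593,9.1524) → (151.2026,24.5791) → (166.6293,61.8224), returning to the start.

Shape 3 is a open polyline drawn with `<polyline>`. Its stroke #ff0000 means engrave at S202, F3636. After flipping Y the toolpath is (234.7460,95.3264) → (335.8325,74.6042) → (244.4520,87.9668) → (276.6580,59.9622) → (314.1280,170.9386).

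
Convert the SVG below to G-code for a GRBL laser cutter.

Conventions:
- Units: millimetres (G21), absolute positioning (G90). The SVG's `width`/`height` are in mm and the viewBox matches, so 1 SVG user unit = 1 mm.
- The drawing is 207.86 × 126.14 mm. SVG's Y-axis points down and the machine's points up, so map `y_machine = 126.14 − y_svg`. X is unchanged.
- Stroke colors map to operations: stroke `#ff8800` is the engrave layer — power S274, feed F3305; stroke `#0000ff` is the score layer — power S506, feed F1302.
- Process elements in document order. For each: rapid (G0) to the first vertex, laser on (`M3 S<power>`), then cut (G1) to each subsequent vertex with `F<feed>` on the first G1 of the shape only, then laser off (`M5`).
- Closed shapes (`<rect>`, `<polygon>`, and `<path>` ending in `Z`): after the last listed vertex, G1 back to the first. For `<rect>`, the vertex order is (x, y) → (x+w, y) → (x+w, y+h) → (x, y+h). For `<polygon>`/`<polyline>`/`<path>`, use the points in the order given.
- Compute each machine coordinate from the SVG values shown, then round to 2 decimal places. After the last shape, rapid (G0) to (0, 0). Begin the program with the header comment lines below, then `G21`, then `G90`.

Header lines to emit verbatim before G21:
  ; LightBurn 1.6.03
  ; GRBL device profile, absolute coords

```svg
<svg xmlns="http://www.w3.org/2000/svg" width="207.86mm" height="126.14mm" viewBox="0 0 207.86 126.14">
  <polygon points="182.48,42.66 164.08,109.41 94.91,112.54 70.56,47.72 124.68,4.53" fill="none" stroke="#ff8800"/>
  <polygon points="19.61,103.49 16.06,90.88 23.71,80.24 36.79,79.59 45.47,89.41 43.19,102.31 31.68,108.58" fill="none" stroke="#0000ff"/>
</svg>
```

Since the viewBox matches the mm dimensions, user units are millimetres directly. The only transform is the Y-flip y_m = 126.14 − y_svg.

Shape 1 is a regular polygon drawn with `<polygon>`. Its stroke #ff8800 means engrave at S274, F3305. After flipping Y the toolpath is (182.48,83.48) → (164.08,16.73) → (94.91,13.60) → (70.56,78.42) → (124.68,121.61) → (182.48,83.48), returning to the start.

Shape 2 is a regular polygon drawn with `<polygon>`. Its stroke #0000ff means score at S506, F1302. After flipping Y the toolpath is (19.61,22.65) → (16.06,35.26) → (23.71,45.90) → (36.79,46.55) → (45.47,36.73) → (43.19,23.83) → (31.68,17.56) → (19.61,22.65), returning to the start.

; LightBurn 1.6.03
; GRBL device profile, absolute coords
G21
G90
G0 X182.48 Y83.48
M3 S274
G1 X164.08 Y16.73 F3305
G1 X94.91 Y13.60
G1 X70.56 Y78.42
G1 X124.68 Y121.61
G1 X182.48 Y83.48
M5
G0 X19.61 Y22.65
M3 S506
G1 X16.06 Y35.26 F1302
G1 X23.71 Y45.90
G1 X36.79 Y46.55
G1 X45.47 Y36.73
G1 X43.19 Y23.83
G1 X31.68 Y17.56
G1 X19.61 Y22.65
M5
G0 X0.00 Y0.00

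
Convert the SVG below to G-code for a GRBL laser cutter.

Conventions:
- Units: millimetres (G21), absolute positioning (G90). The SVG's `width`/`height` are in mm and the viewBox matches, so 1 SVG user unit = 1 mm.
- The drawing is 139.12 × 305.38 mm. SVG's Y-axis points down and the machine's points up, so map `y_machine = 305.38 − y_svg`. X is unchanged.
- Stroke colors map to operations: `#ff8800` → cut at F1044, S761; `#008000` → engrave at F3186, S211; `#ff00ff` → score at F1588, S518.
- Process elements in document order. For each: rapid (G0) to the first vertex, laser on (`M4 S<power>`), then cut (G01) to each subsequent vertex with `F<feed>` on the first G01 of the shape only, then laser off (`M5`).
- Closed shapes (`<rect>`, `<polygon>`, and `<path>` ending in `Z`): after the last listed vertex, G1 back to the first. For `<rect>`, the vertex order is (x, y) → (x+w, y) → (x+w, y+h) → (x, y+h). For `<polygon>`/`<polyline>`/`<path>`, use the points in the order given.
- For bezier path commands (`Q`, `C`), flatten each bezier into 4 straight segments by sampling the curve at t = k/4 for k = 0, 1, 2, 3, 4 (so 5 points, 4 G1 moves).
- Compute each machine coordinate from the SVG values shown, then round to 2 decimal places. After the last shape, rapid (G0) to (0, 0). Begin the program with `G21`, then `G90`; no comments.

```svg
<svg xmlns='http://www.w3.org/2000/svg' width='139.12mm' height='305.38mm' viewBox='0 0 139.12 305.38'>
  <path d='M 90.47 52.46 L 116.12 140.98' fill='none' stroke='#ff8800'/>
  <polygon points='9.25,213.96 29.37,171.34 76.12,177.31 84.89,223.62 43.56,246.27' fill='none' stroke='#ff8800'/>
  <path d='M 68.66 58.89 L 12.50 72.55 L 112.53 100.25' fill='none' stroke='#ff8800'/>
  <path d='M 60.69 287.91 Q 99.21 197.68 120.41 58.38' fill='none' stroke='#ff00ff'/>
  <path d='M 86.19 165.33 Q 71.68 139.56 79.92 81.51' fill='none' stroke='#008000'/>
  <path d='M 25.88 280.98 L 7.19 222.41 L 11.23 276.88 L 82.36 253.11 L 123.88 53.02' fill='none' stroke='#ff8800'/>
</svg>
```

G21
G90
G0 X90.47 Y252.92
M4 S761
G01 X116.12 Y164.40 F1044
M5
G0 X9.25 Y91.42
M4 S761
G01 X29.37 Y134.04 F1044
G01 X76.12 Y128.07
G01 X84.89 Y81.76
G01 X43.56 Y59.11
G01 X9.25 Y91.42
M5
G0 X68.66 Y246.49
M4 S761
G01 X12.50 Y232.83 F1044
G01 X112.53 Y205.13
M5
G0 X60.69 Y17.47
M4 S518
G01 X78.87 Y65.65 F1588
G01 X94.88 Y119.97
G01 X108.73 Y180.42
G01 X120.41 Y247.00
M5
G0 X86.19 Y140.05
M4 S211
G01 X80.36 Y154.95 F3186
G01 X77.37 Y173.89
G01 X77.22 Y196.86
G01 X79.92 Y223.87
M5
G0 X25.88 Y24.40
M4 S761
G01 X7.19 Y82.97 F1044
G01 X11.23 Y28.50
G01 X82.36 Y52.27
G01 X123.88 Y252.36
M5
G0 X0.00 Y0.00

viewBox `0 0 139.12 305.38` with mm width/height → 1 unit = 1 mm. Flip: y_m = 305.38 − y_svg.

**Shape 1** — `<path>` line segment, stroke `#ff8800` → cut (S761, F1044). Machine vertices: (90.47,252.92) → (116.12,164.40). Open path.

**Shape 2** — `<polygon>` regular polygon, stroke `#ff8800` → cut (S761, F1044). Machine vertices: (9.25,91.42) → (29.37,134.04) → (76.12,128.07) → (84.89,81.76) → (43.56,59.11) → (9.25,91.42). Closed: final G1 returns to the first vertex.

**Shape 3** — `<path>` open polyline, stroke `#ff8800` → cut (S761, F1044). Machine vertices: (68.66,246.49) → (12.50,232.83) → (112.53,205.13). Open path.

**Shape 4** — `<path>` quadratic bezier, stroke `#ff00ff` → score (S518, F1588). Control points (SVG): P0=(60.69,287.91), P1=(99.21,197.68), P2=(120.41,58.38); sampled at t=k/4. Machine vertices: (60.69,17.47) → (78.87,65.65) → (94.88,119.97) → (108.73,180.42) → (120.41,247.00). Open path.

**Shape 5** — `<path>` quadratic bezier, stroke `#008000` → engrave (S211, F3186). Control points (SVG): P0=(86.19,165.33), P1=(71.68,139.56), P2=(79.92,81.51); sampled at t=k/4. Machine vertices: (86.19,140.05) → (80.36,154.95) → (77.37,173.89) → (77.22,196.86) → (79.92,223.87). Open path.

**Shape 6** — `<path>` open polyline, stroke `#ff8800` → cut (S761, F1044). Machine vertices: (25.88,24.40) → (7.19,82.97) → (11.23,28.50) → (82.36,52.27) → (123.88,252.36). Open path.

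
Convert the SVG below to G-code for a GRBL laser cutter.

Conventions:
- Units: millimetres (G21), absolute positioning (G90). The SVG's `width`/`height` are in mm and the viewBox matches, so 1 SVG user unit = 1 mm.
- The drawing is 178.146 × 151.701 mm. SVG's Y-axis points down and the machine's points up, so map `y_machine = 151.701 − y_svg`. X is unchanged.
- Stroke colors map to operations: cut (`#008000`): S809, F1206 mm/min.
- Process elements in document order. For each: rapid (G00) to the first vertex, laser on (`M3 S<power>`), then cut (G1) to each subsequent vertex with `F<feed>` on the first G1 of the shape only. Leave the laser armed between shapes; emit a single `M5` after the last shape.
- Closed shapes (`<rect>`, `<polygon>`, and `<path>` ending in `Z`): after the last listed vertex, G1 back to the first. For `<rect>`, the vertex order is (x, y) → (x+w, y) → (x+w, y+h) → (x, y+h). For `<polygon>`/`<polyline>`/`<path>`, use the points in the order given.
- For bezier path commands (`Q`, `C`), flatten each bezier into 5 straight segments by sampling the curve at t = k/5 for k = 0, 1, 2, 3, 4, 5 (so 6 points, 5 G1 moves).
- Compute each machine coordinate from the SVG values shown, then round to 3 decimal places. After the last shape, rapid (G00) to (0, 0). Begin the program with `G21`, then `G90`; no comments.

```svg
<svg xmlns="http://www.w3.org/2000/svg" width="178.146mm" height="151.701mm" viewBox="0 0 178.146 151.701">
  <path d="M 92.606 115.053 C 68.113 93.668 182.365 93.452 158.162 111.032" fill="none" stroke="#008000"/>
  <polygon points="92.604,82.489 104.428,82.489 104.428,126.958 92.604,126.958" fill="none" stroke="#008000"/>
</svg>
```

1 u = 1 mm; y_m = 151.701 − y.

[1] `<path>` cubic bezier, #008000→cut S809 F1206: (92.606,36.648) → (92.342,46.966) → (112.071,52.365) → (138.488,53.007) → (158.287,49.054) → (158.162,40.669)

[2] `<polygon>` rectangle, #008000→cut S809 F1206: (92.604,69.212) → (104.428,69.212) → (104.428,24.743) → (92.604,24.743) → (92.604,69.212) (closed)

G21
G90
G00 X92.606 Y36.648
M3 S809
G1 X92.342 Y46.966 F1206
G1 X112.071 Y52.365
G1 X138.488 Y53.007
G1 X158.287 Y49.054
G1 X158.162 Y40.669
G00 X92.604 Y69.212
M3 S809
G1 X104.428 Y69.212 F1206
G1 X104.428 Y24.743
G1 X92.604 Y24.743
G1 X92.604 Y69.212
M5
G00 X0.000 Y0.000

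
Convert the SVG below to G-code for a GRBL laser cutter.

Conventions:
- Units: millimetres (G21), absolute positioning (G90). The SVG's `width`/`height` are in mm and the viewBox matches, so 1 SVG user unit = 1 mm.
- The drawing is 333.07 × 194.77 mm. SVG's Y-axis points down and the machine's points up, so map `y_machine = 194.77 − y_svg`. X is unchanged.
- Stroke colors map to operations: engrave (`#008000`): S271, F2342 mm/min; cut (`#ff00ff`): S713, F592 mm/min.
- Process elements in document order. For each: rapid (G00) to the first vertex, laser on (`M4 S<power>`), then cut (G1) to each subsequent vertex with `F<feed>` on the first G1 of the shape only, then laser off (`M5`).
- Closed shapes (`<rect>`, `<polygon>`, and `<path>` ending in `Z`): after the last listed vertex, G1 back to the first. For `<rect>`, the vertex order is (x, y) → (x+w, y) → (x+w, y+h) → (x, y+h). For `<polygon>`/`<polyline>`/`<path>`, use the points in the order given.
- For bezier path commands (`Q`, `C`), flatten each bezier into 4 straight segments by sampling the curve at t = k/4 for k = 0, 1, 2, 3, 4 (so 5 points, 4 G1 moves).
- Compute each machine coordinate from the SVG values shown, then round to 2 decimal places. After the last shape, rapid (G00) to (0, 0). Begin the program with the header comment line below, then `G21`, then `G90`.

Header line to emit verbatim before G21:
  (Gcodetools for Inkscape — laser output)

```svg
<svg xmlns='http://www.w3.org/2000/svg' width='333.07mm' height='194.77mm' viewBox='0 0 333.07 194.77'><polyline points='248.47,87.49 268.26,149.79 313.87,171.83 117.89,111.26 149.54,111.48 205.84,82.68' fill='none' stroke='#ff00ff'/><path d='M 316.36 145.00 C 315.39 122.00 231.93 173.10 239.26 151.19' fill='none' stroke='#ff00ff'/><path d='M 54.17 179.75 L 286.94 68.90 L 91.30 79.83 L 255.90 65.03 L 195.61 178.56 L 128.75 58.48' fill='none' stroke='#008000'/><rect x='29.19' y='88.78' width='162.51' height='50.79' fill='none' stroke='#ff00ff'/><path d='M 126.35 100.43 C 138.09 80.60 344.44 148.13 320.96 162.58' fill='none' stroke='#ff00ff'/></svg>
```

(Gcodetools for Inkscape — laser output)
G21
G90
G00 X248.47 Y107.28
M4 S713
G1 X268.26 Y44.98 F592
G1 X313.87 Y22.94
G1 X117.89 Y83.51
G1 X149.54 Y83.29
G1 X205.84 Y112.09
M5
G00 X316.36 Y49.77
M4 S713
G1 X302.87 Y55.42 F592
G1 X274.70 Y47.08
G1 X248.08 Y38.54
G1 X239.26 Y43.58
M5
G00 X54.17 Y15.02
M4 S271
G1 X286.94 Y125.87 F2342
G1 X91.30 Y114.94
G1 X255.90 Y129.74
G1 X195.61 Y16.21
G1 X128.75 Y136.29
M5
G00 X29.19 Y105.99
M4 S713
G1 X191.70 Y105.99 F592
G1 X191.70 Y55.20
G1 X29.19 Y55.20
G1 X29.19 Y105.99
M5
G00 X126.35 Y94.34
M4 S713
G1 X165.01 Y95.03 F592
G1 X236.86 Y76.12
G1 X302.11 Y50.79
G1 X320.96 Y32.19
M5
G00 X0.00 Y0.00

1 u = 1 mm; y_m = 194.77 − y.

[1] `<polyline>` open polyline, #ff00ff→cut S713 F592: (248.47,107.28) → (268.26,44.98) → (313.87,22.94) → (117.89,83.51) → (149.54,83.29) → (205.84,112.09)

[2] `<path>` cubic bezier, #ff00ff→cut S713 F592: (316.36,49.77) → (302.87,55.42) → (274.70,47.08) → (248.08,38.54) → (239.26,43.58)

[3] `<path>` open polyline, #008000→engrave S271 F2342: (54.17,15.02) → (286.94,125.87) → (91.30,114.94) → (255.90,129.74) → (195.61,16.21) → (128.75,136.29)

[4] `<rect>` rectangle, #ff00ff→cut S713 F592: (29.19,105.99) → (191.70,105.99) → (191.70,55.20) → (29.19,55.20) → (29.19,105.99) (closed)

[5] `<path>` cubic bezier, #ff00ff→cut S713 F592: (126.35,94.34) → (165.01,95.03) → (236.86,76.12) → (302.11,50.79) → (320.96,32.19)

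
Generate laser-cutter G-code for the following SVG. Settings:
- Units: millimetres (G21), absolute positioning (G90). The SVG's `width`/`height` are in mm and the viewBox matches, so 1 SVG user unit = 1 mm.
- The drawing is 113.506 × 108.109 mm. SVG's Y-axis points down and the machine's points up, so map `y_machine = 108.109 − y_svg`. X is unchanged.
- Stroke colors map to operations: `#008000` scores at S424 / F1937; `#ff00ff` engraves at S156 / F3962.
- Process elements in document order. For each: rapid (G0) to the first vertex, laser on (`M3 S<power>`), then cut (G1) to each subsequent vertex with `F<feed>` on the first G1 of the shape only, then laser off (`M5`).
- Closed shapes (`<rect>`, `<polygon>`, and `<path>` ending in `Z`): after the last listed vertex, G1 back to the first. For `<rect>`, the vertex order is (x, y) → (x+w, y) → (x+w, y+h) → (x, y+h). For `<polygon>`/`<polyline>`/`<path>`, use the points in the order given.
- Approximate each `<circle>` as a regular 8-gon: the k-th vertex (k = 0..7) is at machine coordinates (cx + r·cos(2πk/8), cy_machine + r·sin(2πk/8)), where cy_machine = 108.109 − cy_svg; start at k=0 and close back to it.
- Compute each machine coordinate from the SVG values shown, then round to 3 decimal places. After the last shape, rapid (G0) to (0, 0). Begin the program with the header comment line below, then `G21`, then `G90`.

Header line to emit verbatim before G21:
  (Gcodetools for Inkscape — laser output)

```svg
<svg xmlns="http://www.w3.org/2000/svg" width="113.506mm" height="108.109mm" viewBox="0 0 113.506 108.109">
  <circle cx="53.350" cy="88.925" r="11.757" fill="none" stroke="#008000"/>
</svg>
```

(Gcodetools for Inkscape — laser output)
G21
G90
G0 X65.107 Y19.184
M3 S424
G1 X61.663 Y27.497 F1937
G1 X53.350 Y30.941
G1 X45.037 Y27.497
G1 X41.593 Y19.184
G1 X45.037 Y10.871
G1 X53.350 Y7.427
G1 X61.663 Y10.871
G1 X65.107 Y19.184
M5
G0 X0.000 Y0.000

1 u = 1 mm; y_m = 108.109 − y.

[1] `<circle>` circle, #008000→score S424 F1937: (65.107,19.184) → (61.663,27.497) → (53.350,30.941) → (45.037,27.497) → (41.593,19.184) → (45.037,10.871) → (53.350,7.427) → (61.663,10.871) → (65.107,19.184) (closed)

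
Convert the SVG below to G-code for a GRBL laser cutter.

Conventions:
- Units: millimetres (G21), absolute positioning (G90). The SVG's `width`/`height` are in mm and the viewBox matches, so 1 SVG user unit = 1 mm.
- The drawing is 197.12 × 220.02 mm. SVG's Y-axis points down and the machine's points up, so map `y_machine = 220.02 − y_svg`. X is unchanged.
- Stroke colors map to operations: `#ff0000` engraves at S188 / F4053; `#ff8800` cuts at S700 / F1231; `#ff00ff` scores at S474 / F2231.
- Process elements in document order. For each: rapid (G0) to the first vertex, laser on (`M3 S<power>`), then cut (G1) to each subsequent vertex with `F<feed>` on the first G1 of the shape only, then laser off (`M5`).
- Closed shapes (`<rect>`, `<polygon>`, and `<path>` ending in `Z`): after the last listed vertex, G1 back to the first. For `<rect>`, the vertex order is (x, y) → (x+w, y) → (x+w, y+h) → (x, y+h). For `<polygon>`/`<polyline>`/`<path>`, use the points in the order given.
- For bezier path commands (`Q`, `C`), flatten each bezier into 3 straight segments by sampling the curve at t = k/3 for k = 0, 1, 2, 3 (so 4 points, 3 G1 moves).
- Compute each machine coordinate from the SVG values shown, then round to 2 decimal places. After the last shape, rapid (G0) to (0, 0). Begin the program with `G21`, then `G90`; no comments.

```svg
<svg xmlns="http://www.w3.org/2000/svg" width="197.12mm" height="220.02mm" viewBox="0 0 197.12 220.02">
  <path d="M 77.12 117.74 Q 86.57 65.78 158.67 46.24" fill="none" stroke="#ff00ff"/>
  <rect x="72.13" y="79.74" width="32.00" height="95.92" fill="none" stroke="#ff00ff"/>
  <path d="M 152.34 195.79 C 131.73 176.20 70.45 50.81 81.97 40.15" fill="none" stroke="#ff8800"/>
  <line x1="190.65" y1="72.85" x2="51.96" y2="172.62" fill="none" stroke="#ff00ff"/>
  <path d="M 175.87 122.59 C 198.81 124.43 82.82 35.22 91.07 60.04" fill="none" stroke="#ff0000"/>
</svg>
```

1 u = 1 mm; y_m = 220.02 − y.

[1] `<path>` quadratic bezier, #ff00ff→score S474 F2231: (77.12,102.28) → (90.38,133.32) → (117.56,157.15) → (158.67,173.78)

[2] `<rect>` rectangle, #ff00ff→score S474 F2231: (72.13,140.28) → (104.13,140.28) → (104.13,44.36) → (72.13,44.36) → (72.13,140.28) (closed)

[3] `<path>` cubic bezier, #ff8800→cut S700 F1231: (152.34,24.23) → (122.38,70.92) → (90.51,139.13) → (81.97,179.87)

[4] `<line>` line segment, #ff00ff→score S474 F2231: (190.65,147.17) → (51.96,47.40)

[5] `<path>` cubic bezier, #ff0000→engrave S188 F4053: (175.87,97.43) → (162.25,118.34) → (114.49,154.39) → (91.07,159.98)

G21
G90
G0 X77.12 Y102.28
M3 S474
G1 X90.38 Y133.32 F2231
G1 X117.56 Y157.15
G1 X158.67 Y173.78
M5
G0 X72.13 Y140.28
M3 S474
G1 X104.13 Y140.28 F2231
G1 X104.13 Y44.36
G1 X72.13 Y44.36
G1 X72.13 Y140.28
M5
G0 X152.34 Y24.23
M3 S700
G1 X122.38 Y70.92 F1231
G1 X90.51 Y139.13
G1 X81.97 Y179.87
M5
G0 X190.65 Y147.17
M3 S474
G1 X51.96 Y47.40 F2231
M5
G0 X175.87 Y97.43
M3 S188
G1 X162.25 Y118.34 F4053
G1 X114.49 Y154.39
G1 X91.07 Y159.98
M5
G0 X0.00 Y0.00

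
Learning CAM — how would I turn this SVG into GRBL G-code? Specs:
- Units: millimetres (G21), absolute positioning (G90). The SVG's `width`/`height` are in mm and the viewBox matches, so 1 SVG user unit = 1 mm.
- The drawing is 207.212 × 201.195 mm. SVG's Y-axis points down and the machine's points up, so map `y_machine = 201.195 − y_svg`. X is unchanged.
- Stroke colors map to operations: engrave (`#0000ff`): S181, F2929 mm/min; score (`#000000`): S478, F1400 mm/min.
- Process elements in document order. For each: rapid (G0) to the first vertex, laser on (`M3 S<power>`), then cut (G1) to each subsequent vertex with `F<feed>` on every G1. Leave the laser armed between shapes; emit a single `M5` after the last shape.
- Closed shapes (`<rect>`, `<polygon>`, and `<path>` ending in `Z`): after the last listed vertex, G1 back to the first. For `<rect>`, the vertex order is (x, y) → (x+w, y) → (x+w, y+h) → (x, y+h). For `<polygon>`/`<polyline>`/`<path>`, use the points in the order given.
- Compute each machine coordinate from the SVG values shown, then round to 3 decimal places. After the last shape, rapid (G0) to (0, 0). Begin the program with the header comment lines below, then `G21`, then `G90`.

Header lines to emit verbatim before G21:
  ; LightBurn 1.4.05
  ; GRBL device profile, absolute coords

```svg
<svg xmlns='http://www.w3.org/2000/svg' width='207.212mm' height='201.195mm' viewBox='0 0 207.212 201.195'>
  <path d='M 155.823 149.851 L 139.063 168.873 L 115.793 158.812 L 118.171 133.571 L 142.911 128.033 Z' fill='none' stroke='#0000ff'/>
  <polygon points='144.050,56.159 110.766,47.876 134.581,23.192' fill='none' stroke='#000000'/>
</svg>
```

viewBox `0 0 207.212 201.195` with mm width/height → 1 unit = 1 mm. Flip: y_m = 201.195 − y_svg.

**Shape 1** — `<path>` regular polygon, stroke `#0000ff` → engrave (S181, F2929). Machine vertices: (155.823,51.344) → (139.063,32.322) → (115.793,42.383) → (118.171,67.624) → (142.911,73.162) → (155.823,51.344). Closed: final G1 returns to the first vertex.

**Shape 2** — `<polygon>` regular polygon, stroke `#000000` → score (S478, F1400). Machine vertices: (144.050,145.036) → (110.766,153.319) → (134.581,178.003) → (144.050,145.036). Closed: final G1 returns to the first vertex.

; LightBurn 1.4.05
; GRBL device profile, absolute coords
G21
G90
G0 X155.823 Y51.344
M3 S181
G1 X139.063 Y32.322 F2929
G1 X115.793 Y42.383 F2929
G1 X118.171 Y67.624 F2929
G1 X142.911 Y73.162 F2929
G1 X155.823 Y51.344 F2929
G0 X144.050 Y145.036
M3 S478
G1 X110.766 Y153.319 F1400
G1 X134.581 Y178.003 F1400
G1 X144.050 Y145.036 F1400
M5
G0 X0.000 Y0.000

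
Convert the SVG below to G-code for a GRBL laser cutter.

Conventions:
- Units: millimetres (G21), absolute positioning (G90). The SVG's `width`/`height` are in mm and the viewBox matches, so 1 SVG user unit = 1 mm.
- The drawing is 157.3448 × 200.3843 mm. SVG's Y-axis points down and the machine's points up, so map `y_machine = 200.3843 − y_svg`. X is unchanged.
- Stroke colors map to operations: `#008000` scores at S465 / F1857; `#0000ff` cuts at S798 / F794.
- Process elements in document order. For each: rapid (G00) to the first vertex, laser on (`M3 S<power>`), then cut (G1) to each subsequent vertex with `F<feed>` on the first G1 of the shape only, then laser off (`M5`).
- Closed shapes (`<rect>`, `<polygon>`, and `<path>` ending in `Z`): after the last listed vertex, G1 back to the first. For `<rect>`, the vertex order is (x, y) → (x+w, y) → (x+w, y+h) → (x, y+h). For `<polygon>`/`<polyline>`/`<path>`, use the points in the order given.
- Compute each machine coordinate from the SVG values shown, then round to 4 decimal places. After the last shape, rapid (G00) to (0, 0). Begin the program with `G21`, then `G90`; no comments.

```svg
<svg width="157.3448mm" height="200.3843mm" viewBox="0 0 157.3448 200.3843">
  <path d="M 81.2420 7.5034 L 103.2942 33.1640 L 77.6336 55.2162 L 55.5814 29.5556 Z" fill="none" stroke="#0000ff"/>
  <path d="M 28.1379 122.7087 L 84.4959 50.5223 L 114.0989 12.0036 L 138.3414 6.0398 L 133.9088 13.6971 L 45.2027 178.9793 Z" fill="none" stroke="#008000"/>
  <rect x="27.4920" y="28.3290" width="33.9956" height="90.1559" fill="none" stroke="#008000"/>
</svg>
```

G21
G90
G00 X81.2420 Y192.8809
M3 S798
G1 X103.2942 Y167.2203 F794
G1 X77.6336 Y145.1681
G1 X55.5814 Y170.8287
G1 X81.2420 Y192.8809
M5
G00 X28.1379 Y77.6756
M3 S465
G1 X84.4959 Y149.8620 F1857
G1 X114.0989 Y188.3807
G1 X138.3414 Y194.3445
G1 X133.9088 Y186.6872
G1 X45.2027 Y21.4050
G1 X28.1379 Y77.6756
M5
G00 X27.4920 Y172.0553
M3 S465
G1 X61.4876 Y172.0553 F1857
G1 X61.4876 Y81.8994
G1 X27.4920 Y81.8994
G1 X27.4920 Y172.0553
M5
G00 X0.0000 Y0.0000

1 u = 1 mm; y_m = 200.3843 − y.

[1] `<path>` regular polygon, #0000ff→cut S798 F794: (81.2420,192.8809) → (103.2942,167.2203) → (77.6336,145.1681) → (55.5814,170.8287) → (81.2420,192.8809) (closed)

[2] `<path>` closed polygon, #008000→score S465 F1857: (28.1379,77.6756) → (84.4959,149.8620) → (114.0989,188.3807) → (138.3414,194.3445) → (133.9088,186.6872) → (45.2027,21.4050) → (28.1379,77.6756) (closed)

[3] `<rect>` rectangle, #008000→score S465 F1857: (27.4920,172.0553) → (61.4876,172.0553) → (61.4876,81.8994) → (27.4920,81.8994) → (27.4920,172.0553) (closed)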